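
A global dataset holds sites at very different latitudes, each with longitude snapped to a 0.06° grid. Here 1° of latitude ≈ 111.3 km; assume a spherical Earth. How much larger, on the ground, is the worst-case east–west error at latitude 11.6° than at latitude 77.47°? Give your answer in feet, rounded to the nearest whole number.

With a 0.06° grid the true value lies within half a step, ±0.06°/2 = ±0.03°, of the stored one.
Error at 11.6° = 0.03° × 111300 × cos 11.6° ≈ 3339 × 0.9796 = 3270.8 m.
At 77.47°: 0.03° × 111300 × cos 77.47° = 0.03 × 111300 × 0.2170 ≈ 724.4 m.
So the lower-latitude error exceeds the higher by 3270.8 − 724.4 = 2546.4 m.
In feet: 2546.4 m ÷ 0.3048 ≈ 8354.3 ft.

8354 feet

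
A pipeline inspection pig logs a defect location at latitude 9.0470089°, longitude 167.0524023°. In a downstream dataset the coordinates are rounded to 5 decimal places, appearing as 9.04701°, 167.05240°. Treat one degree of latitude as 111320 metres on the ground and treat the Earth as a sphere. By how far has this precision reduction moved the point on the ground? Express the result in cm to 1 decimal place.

28.1 cm

The latitude changed by -0.0000011° and the longitude by +0.0000023°.
N–S: -0.0000011° × 111320 m/° = -0.122452 m.
E–W at 9.04701°: 0.0000023° × 111320 × cos 9.04701° = 0.0000023 × 111320 × 0.9876 ≈ 0.252851 m.
Combined displacement = (0.122452² + 0.252851²)^½ ≈ 0.280941 m.
That is 0.280941 m = 28.094 cm.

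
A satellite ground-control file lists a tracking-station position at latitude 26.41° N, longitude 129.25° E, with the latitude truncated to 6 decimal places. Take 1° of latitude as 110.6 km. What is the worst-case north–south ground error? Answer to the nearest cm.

Truncating at 6 decimal places can drop up to a full unit in the last place, so the latitude may be off by as much as 1e-06°.
North–south distance: 1e-06° × 110600 m/° = 0.1106 m.
That is 0.1106 m = 11.06 cm.

11 cm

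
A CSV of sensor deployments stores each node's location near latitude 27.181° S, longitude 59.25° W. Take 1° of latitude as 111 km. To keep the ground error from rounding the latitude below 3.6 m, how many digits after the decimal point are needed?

One degree of latitude covers 111000 m.
Rounding to N decimal places gives at most 0.5 × 10⁻ᴺ degrees of error, i.e. 0.5 × 10⁻ᴺ × 111000 m.
Need 0.5 × 111000 × 10⁻ᴺ ≤ 3.6 → 10⁻ᴺ ≤ 6.486e-05, so N ≥ 4.19.
N = 4 would give 5.55 m (too coarse); N = 5 gives 0.555 m ≤ 3.6 m.

5 decimal places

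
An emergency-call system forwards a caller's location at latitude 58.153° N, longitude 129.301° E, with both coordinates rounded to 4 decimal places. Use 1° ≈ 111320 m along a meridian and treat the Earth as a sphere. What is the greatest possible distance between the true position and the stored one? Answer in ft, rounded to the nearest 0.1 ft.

20.6 ft

Rounding to 4 decimal places leaves each coordinate within ±5e-05° of the true value.
Latitude error → 5e-05 × 111320 = 5.566 m along the meridian.
East–west component at 58.153°: 5e-05° × 111320 × cos 58.153° ≈ 5e-05 × 58738.3 ≈ 2.93692 m.
Worst case both components are at the extreme and orthogonal: √(5.566² + 2.93692²) ≈ 6.29332 m.
Converting: 6.29332 m × 3.2808 ft/m ≈ 20.647 ft.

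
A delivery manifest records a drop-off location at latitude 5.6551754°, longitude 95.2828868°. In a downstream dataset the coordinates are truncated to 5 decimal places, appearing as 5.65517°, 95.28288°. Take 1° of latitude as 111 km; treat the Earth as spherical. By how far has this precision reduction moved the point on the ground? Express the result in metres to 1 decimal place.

1.0 metres

The latitude changed by +0.0000054° and the longitude by +0.0000068°.
North–south shift: 0.0000054 × 111000 = 0.5994 m.
E–W at 5.65517°: 0.0000068° × 111000 × cos 5.65517° = 0.0000068 × 111000 × 0.9951 ≈ 0.751126 m.
Distance: √(0.5994² + 0.751126²) ≈ 0.960974 m.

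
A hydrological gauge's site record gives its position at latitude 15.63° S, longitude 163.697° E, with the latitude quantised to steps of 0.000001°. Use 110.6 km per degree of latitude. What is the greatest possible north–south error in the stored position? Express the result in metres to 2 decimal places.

0.06 metres

With a 0.000001° grid the true value lies within half a step, ±0.000001°/2 = ±5e-07°, of the stored one.
So the N–S error is at most 5e-07 × 110600 = 0.0553 m.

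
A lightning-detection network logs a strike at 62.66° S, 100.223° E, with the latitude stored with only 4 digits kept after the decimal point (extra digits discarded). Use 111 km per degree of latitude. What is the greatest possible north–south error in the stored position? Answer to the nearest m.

Truncating at 4 decimal places can drop up to a full unit in the last place, so the latitude may be off by as much as 0.0001°.
So the N–S error is at most 0.0001 × 111000 = 11.1 m.

11 m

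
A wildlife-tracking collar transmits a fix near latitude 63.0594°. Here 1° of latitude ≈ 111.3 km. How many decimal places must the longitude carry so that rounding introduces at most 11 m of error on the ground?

4

At 63.0594° one degree of longitude covers 111300 × cos 63.0594° ≈ 111300 × 0.4531 ≈ 50426.3 m.
Rounding to N decimal places gives at most 0.5 × 10⁻ᴺ degrees of error, i.e. 0.5 × 10⁻ᴺ × 50426.3 m.
Need 0.5 × 50426.3 × 10⁻ᴺ ≤ 11 → 10⁻ᴺ ≤ 4.363e-04, so N ≥ 3.36.
So 4 decimal places suffice (2.52 m); 3 would allow up to 25.2 m.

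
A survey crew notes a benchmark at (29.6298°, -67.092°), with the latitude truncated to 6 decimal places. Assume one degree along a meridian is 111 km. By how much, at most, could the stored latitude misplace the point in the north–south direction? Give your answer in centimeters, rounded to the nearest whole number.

11 centimeters

Truncating at 6 decimal places can drop up to a full unit in the last place, so the latitude may be off by as much as 1e-06°.
Along the meridian that is 1e-06° × 111000 m/° = 0.111 m.
That is 0.111 m = 11.1 cm.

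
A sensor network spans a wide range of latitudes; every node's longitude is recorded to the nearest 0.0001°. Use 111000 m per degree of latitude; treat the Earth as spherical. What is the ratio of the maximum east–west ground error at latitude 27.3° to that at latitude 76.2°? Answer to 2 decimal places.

Rounding to 4 decimal places leaves the longitude within ±5e-05° of the true value.
At 27.3°: 5e-05° × 111000 × cos 27.3° = 5e-05 × 111000 × 0.8886 ≈ 4.9318 m.
At 76.2°: 5e-05° × 111000 × cos 76.2° = 5e-05 × 111000 × 0.2385 ≈ 1.3239 m.
Ratio: 4.9318 / 1.3239 = cos 27.3° / cos 76.2° ≈ 3.7253.

3.73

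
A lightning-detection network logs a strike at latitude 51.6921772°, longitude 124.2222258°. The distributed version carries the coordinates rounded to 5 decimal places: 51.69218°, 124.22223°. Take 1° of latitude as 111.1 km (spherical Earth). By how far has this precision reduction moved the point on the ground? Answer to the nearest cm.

42 cm

Δlat = 51.6921772 − 51.69218 = -0.0000028°; Δlon = 124.2222258 − 124.22223 = -0.0000042°.
N–S: -0.0000028° × 111100 m/° = -0.31108 m.
E–W at 51.6922°: -0.0000042° × 111100 × cos 51.6922° = -0.0000042 × 111100 × 0.6199 ≈ -0.289251 m.
Combined displacement = (0.31108² + 0.289251²)^½ ≈ 0.424779 m.
That is 0.424779 m = 42.478 cm.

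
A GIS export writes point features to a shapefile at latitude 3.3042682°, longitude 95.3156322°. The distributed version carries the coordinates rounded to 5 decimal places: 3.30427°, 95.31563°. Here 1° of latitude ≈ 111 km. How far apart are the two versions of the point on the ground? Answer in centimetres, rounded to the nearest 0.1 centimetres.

31.5 centimetres

The latitude changed by -0.0000018° and the longitude by +0.0000022°.
N–S: -0.0000018° × 111000 m/° = -0.1998 m.
East–west at this latitude: 0.0000022° × 111000 × cos 3.30427° ≈ 0.0000022 × 110815 = 0.243794 m.
Combined displacement = (0.1998² + 0.243794²)^½ ≈ 0.315207 m.
That is 0.315207 m = 31.521 cm.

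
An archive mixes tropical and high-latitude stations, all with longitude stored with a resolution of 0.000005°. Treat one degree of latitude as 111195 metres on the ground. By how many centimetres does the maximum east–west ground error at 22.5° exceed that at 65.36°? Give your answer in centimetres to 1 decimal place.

14.1 centimetres

With a 0.000005° grid the true value lies within half a step, ±0.000005°/2 = ±2.5e-06°, of the stored one.
Error at 22.5° = 2.5e-06° × 111195 × cos 22.5° ≈ 0.27799 × 0.9239 = 0.25683 m.
At 65.36°: 2.5e-06° × 111195 × cos 65.36° = 2.5e-06 × 111195 × 0.4169 ≈ 0.1159 m.
Difference: 0.25683 − 0.1159 = 0.14093 m.
That is 0.14093 m = 14.093 cm.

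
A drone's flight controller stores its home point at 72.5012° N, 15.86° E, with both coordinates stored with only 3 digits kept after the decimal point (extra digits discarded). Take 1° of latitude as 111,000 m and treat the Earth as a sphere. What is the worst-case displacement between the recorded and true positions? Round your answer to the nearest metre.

116 metres

Truncating at 3 decimal places can drop up to a full unit in the last place, so each coordinate may be off by as much as 0.001°.
Latitude error → 0.001 × 111000 = 111 m along the meridian.
Longitude error → 0.001 × 111000 × cos 72.5012° = 0.001 × 111000 × 0.3007 ≈ 33.3761 m.
The two errors are perpendicular, so the maximum displacement is √(111² + 33.3761²) ≈ 115.909 m.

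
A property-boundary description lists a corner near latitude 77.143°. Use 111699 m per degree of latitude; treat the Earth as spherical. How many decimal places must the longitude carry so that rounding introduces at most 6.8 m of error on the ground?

At 77.143° one degree of longitude covers 111699 × cos 77.143° ≈ 111699 × 0.2225 ≈ 24855.1 m.
N decimal places → at most half a unit in the last place, 0.5 × 10⁻ᴺ° = 24855.1/2 × 10⁻ᴺ m.
Setting 12427.5 × 10⁻ᴺ ≤ 6.8 gives 10ᴺ ≥ 1828, i.e. N ≥ 3.26.
So 4 decimal places suffice (1.24 m); 3 would allow up to 12.4 m.

4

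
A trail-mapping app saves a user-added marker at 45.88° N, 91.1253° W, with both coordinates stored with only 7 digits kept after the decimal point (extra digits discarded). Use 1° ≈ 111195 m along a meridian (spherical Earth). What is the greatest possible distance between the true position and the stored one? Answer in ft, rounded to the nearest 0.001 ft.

Truncating at 7 decimal places can drop up to a full unit in the last place, so each coordinate may be off by as much as 1e-07°.
North–south component: 1e-07° × 111195 = 0.0111195 m.
E–W at 45.88°: 1e-07° × 111195 × cos 45.88° = 1e-07 × 111195 × 0.6962 ≈ 0.00774099 m.
The two errors are perpendicular, so the maximum displacement is √(0.0111195² + 0.00774099²) ≈ 0.0135487 m.
In feet: 0.0135487 m ÷ 0.3048 ≈ 0.044451 ft.

0.044 ft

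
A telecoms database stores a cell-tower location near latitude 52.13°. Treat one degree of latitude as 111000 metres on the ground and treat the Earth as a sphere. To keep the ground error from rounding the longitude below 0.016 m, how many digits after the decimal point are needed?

At 52.13° one degree of longitude covers 111000 × cos 52.13° ≈ 111000 × 0.6139 ≈ 68139.8 m.
Rounding to N decimal places gives at most 0.5 × 10⁻ᴺ degrees of error, i.e. 0.5 × 10⁻ᴺ × 68139.8 m.
Setting 34069.9 × 10⁻ᴺ ≤ 0.016 gives 10ᴺ ≥ 2.129e+06, i.e. N ≥ 6.33.
N = 6 would give 0.0341 m (too coarse); N = 7 gives 0.00341 m ≤ 0.016 m.

7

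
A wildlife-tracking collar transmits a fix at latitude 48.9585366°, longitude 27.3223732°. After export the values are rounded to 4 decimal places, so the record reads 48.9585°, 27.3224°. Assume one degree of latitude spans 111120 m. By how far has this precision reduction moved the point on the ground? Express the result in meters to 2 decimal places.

Δlat = 48.9585366 − 48.9585 = +0.0000366°; Δlon = 27.3223732 − 27.3224 = -0.0000268°.
N–S: 0.0000366° × 111120 m/° = 4.06699 m.
East–west at this latitude: -0.0000268° × 111120 × cos 48.9585° ≈ -0.0000268 × 72962 = -1.95538 m.
Distance: √(4.06699² + 1.95538²) ≈ 4.51264 m.

4.51 meters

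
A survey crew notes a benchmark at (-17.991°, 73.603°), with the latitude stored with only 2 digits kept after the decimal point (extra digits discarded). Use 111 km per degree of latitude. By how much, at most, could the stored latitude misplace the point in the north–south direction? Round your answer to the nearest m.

Truncating at 2 decimal places can drop up to a full unit in the last place, so the latitude may be off by as much as 0.01°.
Along the meridian that is 0.01° × 111000 m/° = 1110 m.

1110 m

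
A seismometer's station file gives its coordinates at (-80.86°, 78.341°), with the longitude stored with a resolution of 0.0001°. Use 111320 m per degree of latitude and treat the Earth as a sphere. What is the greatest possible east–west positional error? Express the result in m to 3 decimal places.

With a 0.0001° grid the true value lies within half a step, ±0.0001°/2 = ±5e-05°, of the stored one.
Parallels shrink by cos φ, so at 80.86° a degree of longitude is 111320 × 0.1588 ≈ 17682.9 m.
Maximum E–W displacement: 5e-05 × 17682.9 = 0.884144 m.

0.884 m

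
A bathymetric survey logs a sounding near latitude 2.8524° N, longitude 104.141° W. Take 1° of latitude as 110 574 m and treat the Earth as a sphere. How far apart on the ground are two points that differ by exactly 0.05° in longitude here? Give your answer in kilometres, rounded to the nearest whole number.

At 2.8524° a degree of longitude is 110574 × cos 2.8524° ≈ 110437 m, so 0.05° corresponds to 5521.85 m.
That is 5521.85 m = 5.5219 km.

6 kilometres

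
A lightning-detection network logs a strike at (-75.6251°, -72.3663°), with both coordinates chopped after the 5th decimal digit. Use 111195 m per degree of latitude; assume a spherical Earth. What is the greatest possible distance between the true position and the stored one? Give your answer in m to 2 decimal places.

1.15 m

Truncating at 5 decimal places can drop up to a full unit in the last place, so each coordinate may be off by as much as 1e-05°.
N–S: 1e-05° × 111195 m/° = 1.11195 m.
East–west component at 75.6251°: 1e-05° × 111195 × cos 75.6251° ≈ 1e-05 × 27605.9 ≈ 0.276059 m.
Worst case both components are at the extreme and orthogonal: √(1.11195² + 0.276059²) ≈ 1.14571 m.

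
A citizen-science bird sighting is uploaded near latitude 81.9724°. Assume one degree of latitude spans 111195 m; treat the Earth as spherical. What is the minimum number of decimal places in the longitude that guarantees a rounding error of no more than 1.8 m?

4

At 81.9724° one degree of longitude covers 111195 × cos 81.9724° ≈ 111195 × 0.1397 ≈ 15528.4 m.
N decimal places → at most half a unit in the last place, 0.5 × 10⁻ᴺ° = 15528.4/2 × 10⁻ᴺ m.
Setting 7764.2 × 10⁻ᴺ ≤ 1.8 gives 10ᴺ ≥ 4313, i.e. N ≥ 3.63.
At 3 places the error can reach 7.76 m, but 4 places keeps it to 0.776 m.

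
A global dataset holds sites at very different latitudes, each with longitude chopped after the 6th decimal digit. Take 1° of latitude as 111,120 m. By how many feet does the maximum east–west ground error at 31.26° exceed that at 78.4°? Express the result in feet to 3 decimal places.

Truncating at 6 decimal places can drop up to a full unit in the last place, so the longitude may be off by as much as 1e-06°.
At 31.26°: 1e-06° × 111120 × cos 31.26° = 1e-06 × 111120 × 0.8548 ≈ 0.094988 m.
At 78.4°: 1e-06° × 111120 × cos 78.4° = 1e-06 × 111120 × 0.2011 ≈ 0.022344 m.
Difference: 0.094988 − 0.022344 = 0.072644 m.
Converting: 0.072644 m × 3.2808 ft/m ≈ 0.23833 ft.

0.238 feet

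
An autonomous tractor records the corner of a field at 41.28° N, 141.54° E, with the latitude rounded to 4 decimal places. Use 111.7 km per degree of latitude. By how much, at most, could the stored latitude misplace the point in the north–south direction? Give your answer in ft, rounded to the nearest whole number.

18 ft

Rounding to 4 decimal places leaves the latitude within ±5e-05° of the true value.
So the N–S error is at most 5e-05 × 111700 = 5.585 m.
In feet: 5.585 m ÷ 0.3048 ≈ 18.323 ft.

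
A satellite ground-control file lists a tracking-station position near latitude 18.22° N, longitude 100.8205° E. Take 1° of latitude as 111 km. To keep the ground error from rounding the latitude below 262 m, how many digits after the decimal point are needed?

One degree of latitude covers 111000 m.
Rounding to N decimal places gives at most 0.5 × 10⁻ᴺ degrees of error, i.e. 0.5 × 10⁻ᴺ × 111000 m.
Need 0.5 × 111000 × 10⁻ᴺ ≤ 262 → 10⁻ᴺ ≤ 4.721e-03, so N ≥ 2.33.
N = 2 would give 555 m (too coarse); N = 3 gives 55.5 m ≤ 262 m.

3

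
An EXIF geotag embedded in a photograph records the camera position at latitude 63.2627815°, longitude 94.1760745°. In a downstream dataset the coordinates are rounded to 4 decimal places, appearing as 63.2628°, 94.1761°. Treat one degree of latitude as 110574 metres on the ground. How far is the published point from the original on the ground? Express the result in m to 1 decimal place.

2.4 m

The latitude changed by -0.0000185° and the longitude by -0.0000255°.
North–south shift: -0.0000185 × 110574 = -2.04562 m.
E–W at 63.2628°: -0.0000255° × 110574 × cos 63.2628° = -0.0000255 × 110574 × 0.4499 ≈ -1.26855 m.
Hypotenuse of the two orthogonal shifts: √(2.04562² + 1.26855²) = 2.40703 m.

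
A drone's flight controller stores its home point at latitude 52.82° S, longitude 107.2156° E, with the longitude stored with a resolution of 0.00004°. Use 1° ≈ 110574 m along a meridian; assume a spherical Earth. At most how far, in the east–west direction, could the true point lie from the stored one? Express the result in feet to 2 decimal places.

4.38 feet

With a 0.00004° grid the true value lies within half a step, ±0.00004°/2 = ±2e-05°, of the stored one.
One degree of longitude at 52.82° is 110574 × cos 52.82° ≈ 110574 × 0.6043 = 66822.2 m.
Maximum E–W displacement: 2e-05 × 66822.2 = 1.33644 m.
Converting: 1.33644 m × 3.2808 ft/m ≈ 4.3847 ft.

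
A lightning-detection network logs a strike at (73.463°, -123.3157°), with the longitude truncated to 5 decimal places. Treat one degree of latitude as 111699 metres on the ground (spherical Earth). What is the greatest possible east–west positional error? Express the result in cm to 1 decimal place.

Truncating at 5 decimal places can drop up to a full unit in the last place, so the longitude may be off by as much as 1e-05°.
Parallels shrink by cos φ, so at 73.463° a degree of longitude is 111699 × 0.2846 ≈ 31793.4 m.
So at most 1e-05° × 31793.4 ≈ 0.317934 m east–west.
That is 0.317934 m = 31.793 cm.

31.8 cm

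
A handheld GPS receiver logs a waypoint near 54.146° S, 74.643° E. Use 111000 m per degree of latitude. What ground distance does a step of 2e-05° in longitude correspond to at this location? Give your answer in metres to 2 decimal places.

2e-05° of longitude at 54.146° is 2e-05 × 111000 × cos 54.146° ≈ 2e-05 × 65015.1 = 1.3003 m.

1.30 metres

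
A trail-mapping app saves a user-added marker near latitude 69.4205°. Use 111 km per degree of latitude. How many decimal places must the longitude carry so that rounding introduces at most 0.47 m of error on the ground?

At 69.4205° one degree of longitude covers 111000 × cos 69.4205° ≈ 111000 × 0.3515 ≈ 39017.2 m.
N decimal places → at most half a unit in the last place, 0.5 × 10⁻ᴺ° = 39017.2/2 × 10⁻ᴺ m.
Setting 19508.6 × 10⁻ᴺ ≤ 0.47 gives 10ᴺ ≥ 4.151e+04, i.e. N ≥ 4.62.
So 5 decimal places suffice (0.195 m); 4 would allow up to 1.95 m.

5 decimal places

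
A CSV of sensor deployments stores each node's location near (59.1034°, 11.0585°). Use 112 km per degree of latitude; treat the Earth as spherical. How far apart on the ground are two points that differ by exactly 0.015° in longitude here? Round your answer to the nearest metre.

At 59.1034° a degree of longitude is 112000 × cos 59.1034° ≈ 57510.9 m, so 0.015° corresponds to 862.664 m.

863 metres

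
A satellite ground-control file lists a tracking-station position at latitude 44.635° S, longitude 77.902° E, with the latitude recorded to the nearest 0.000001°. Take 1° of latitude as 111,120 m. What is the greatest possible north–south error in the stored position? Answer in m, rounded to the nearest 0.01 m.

0.06 m

Rounding to 6 decimal places leaves the latitude within ±5e-07° of the true value.
North–south distance: 5e-07° × 111120 m/° = 0.05556 m.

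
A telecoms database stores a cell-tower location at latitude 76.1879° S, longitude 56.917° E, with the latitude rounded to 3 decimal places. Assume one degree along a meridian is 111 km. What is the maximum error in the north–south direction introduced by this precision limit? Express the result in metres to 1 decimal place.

Rounding to 3 decimal places leaves the latitude within ±0.0005° of the true value.
So the N–S error is at most 0.0005 × 111000 = 55.5 m.

55.5 metres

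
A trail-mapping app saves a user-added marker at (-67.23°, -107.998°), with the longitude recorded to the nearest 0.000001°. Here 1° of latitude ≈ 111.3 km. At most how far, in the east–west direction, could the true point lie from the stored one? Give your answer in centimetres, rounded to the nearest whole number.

Rounding to 6 decimal places leaves the longitude within ±5e-07° of the true value.
At latitude 67.23° a degree of longitude spans 111300 m × cos 67.23° = 111300 × 0.3870 ≈ 43076.8 m.
So at most 5e-07° × 43076.8 ≈ 0.0215384 m east–west.
That is 0.0215384 m = 2.1538 cm.

2 centimetres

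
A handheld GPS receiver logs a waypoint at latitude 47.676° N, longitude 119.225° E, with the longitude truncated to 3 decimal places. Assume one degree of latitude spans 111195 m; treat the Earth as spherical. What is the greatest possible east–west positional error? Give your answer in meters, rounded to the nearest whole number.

75 meters

Truncating at 3 decimal places can drop up to a full unit in the last place, so the longitude may be off by as much as 0.001°.
At latitude 47.676° a degree of longitude spans 111195 m × cos 47.676° = 111195 × 0.6733 ≈ 74870.1 m.
East–west error: 0.001° × 74870.1 m/° ≈ 74.8701 m.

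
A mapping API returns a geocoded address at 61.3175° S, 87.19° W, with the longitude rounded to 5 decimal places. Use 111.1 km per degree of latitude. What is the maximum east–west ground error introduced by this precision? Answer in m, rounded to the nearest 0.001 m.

0.267 m

Rounding to 5 decimal places leaves the longitude within ±5e-06° of the true value.
At latitude 61.3175° a degree of longitude spans 111100 m × cos 61.3175° = 111100 × 0.4800 ≈ 53323.1 m.
So at most 5e-06° × 53323.1 ≈ 0.266615 m east–west.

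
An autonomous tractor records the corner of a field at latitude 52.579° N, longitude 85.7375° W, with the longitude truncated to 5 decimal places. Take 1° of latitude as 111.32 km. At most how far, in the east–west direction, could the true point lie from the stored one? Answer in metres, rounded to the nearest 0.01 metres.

Truncating at 5 decimal places can drop up to a full unit in the last place, so the longitude may be off by as much as 1e-05°.
Parallels shrink by cos φ, so at 52.579° a degree of longitude is 111320 × 0.6077 ≈ 67645.5 m.
So at most 1e-05° × 67645.5 ≈ 0.676455 m east–west.

0.68 metres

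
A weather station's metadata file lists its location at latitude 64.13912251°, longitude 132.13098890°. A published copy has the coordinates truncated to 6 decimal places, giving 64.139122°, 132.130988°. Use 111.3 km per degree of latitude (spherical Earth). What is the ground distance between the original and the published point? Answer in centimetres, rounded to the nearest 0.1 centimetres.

7.2 centimetres

Δlat = 64.13912251 − 64.139122 = +0.00000051°; Δlon = 132.13098890 − 132.130988 = +0.00000090°.
North–south shift: 0.00000051 × 111300 = 0.056763 m.
E–W at 64.1391°: 0.00000090° × 111300 × cos 64.1391° = 0.00000090 × 111300 × 0.4362 ≈ 0.0436929 m.
Hypotenuse of the two orthogonal shifts: √(0.056763² + 0.0436929²) = 0.0716317 m.
That is 0.0716317 m = 7.1632 cm.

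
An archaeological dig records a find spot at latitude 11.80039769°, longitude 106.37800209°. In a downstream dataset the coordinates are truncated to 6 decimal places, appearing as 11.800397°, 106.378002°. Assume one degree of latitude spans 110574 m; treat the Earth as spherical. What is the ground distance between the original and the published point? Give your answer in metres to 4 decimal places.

0.0769 metres

The latitude changed by +0.00000069° and the longitude by +0.00000009°.
North–south shift: 0.00000069 × 110574 = 0.0762961 m.
E–W at 11.8004°: 0.00000009° × 110574 × cos 11.8004° = 0.00000009 × 110574 × 0.9789 ≈ 0.00974134 m.
Combined displacement = (0.0762961² + 0.00974134²)^½ ≈ 0.0769154 m.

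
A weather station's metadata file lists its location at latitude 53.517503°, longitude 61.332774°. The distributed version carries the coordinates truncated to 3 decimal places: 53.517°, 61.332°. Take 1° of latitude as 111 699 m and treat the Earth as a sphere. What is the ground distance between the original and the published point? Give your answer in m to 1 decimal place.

Δlat = 53.517503 − 53.517 = +0.000503°; Δlon = 61.332774 − 61.332 = +0.000774°.
North–south shift: 0.000503 × 111699 = 56.1846 m.
E–W at 53.517°: 0.000774° × 111699 × cos 53.517° = 0.000774 × 111699 × 0.5946 ≈ 51.4048 m.
Combined displacement = (56.1846² + 51.4048²)^½ ≈ 76.1522 m.

76.2 m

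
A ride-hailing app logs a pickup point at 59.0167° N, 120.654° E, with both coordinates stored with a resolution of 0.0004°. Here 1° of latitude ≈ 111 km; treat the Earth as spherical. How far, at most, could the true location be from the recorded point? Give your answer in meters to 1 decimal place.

25.0 meters

With a 0.0004° grid the true value lies within half a step, ±0.0004°/2 = ±0.0002°, of the stored one.
N–S: 0.0002° × 111000 m/° = 22.2 m.
East–west component at 59.0167°: 0.0002° × 111000 × cos 59.0167° ≈ 0.0002 × 57141.5 ≈ 11.4283 m.
Combining orthogonally: (22.2² + 11.4283²)^½ ≈ 24.9689 m.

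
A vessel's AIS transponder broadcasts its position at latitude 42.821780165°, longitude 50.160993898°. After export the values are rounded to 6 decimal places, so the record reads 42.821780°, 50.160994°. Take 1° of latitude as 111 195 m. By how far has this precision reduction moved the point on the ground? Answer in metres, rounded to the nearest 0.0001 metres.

Δlat = 42.821780165 − 42.821780 = +0.000000165°; Δlon = 50.160993898 − 50.160994 = -0.000000102°.
North–south shift: 0.000000165 × 111195 = 0.0183472 m.
East–west at this latitude: -0.000000102° × 111195 × cos 42.8218° ≈ -0.000000102 × 81558.4 = -0.00831895 m.
Combined displacement = (0.0183472² + 0.00831895²)^½ ≈ 0.0201451 m.

0.0201 metres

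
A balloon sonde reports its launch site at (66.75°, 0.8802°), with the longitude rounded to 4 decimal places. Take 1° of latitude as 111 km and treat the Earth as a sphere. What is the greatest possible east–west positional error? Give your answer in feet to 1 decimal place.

Rounding to 4 decimal places leaves the longitude within ±5e-05° of the true value.
Parallels shrink by cos φ, so at 66.75° a degree of longitude is 111000 × 0.3947 ≈ 43816.6 m.
Maximum E–W displacement: 5e-05 × 43816.6 = 2.19083 m.
Converting: 2.19083 m × 3.2808 ft/m ≈ 7.1878 ft.

7.2 feet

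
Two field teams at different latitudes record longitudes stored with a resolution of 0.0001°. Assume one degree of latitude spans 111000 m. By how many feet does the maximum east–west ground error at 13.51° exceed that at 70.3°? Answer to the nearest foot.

With a 0.0001° grid the true value lies within half a step, ±0.0001°/2 = ±5e-05°, of the stored one.
Error at 13.51° = 5e-05° × 111000 × cos 13.51° ≈ 5.55 × 0.9723 = 5.3964 m.
At 70.3°: 5e-05° × 111000 × cos 70.3° = 5e-05 × 111000 × 0.3371 ≈ 1.8709 m.
So the lower-latitude error exceeds the higher by 5.3964 − 1.8709 = 3.5255 m.
Converting: 3.52555 m × 3.2808 ft/m ≈ 11.567 ft.

12 feet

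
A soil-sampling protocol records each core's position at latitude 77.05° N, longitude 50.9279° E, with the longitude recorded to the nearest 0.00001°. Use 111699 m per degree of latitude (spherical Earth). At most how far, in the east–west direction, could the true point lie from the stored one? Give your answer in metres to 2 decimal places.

Rounding to 5 decimal places leaves the longitude within ±5e-06° of the true value.
Parallels shrink by cos φ, so at 77.05° a degree of longitude is 111699 × 0.2241 ≈ 25031.8 m.
Maximum E–W displacement: 5e-06 × 25031.8 = 0.125159 m.

0.13 metres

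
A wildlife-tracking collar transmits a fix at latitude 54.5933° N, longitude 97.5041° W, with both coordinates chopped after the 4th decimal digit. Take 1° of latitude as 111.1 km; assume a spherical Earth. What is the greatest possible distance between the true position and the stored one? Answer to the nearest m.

Truncating at 4 decimal places can drop up to a full unit in the last place, so each coordinate may be off by as much as 0.0001°.
Latitude error → 0.0001 × 111100 = 11.11 m along the meridian.
East–west component at 54.5933°: 0.0001° × 111100 × cos 54.5933° ≈ 0.0001 × 64368.7 ≈ 6.43687 m.
Combining orthogonally: (11.11² + 6.43687²)^½ ≈ 12.84 m.

13 m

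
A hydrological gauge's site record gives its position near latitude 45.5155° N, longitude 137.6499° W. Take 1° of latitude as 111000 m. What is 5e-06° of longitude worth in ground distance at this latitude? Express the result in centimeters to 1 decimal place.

5e-06° of longitude at 45.5155° is 5e-06 × 111000 × cos 45.5155° ≈ 5e-06 × 77779.5 = 0.388898 m.
That is 0.388898 m = 38.89 cm.

38.9 centimeters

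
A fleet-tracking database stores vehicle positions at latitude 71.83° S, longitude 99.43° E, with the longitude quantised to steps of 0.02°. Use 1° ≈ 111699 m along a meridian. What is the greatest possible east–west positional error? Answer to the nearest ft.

1143 ft

With a 0.02° grid the true value lies within half a step, ±0.02°/2 = ±0.01°, of the stored one.
One degree of longitude at 71.83° is 111699 × cos 71.83° ≈ 111699 × 0.3118 = 34831.9 m.
So at most 0.01° × 34831.9 ≈ 348.319 m east–west.
In feet: 348.319 m ÷ 0.3048 ≈ 1142.8 ft.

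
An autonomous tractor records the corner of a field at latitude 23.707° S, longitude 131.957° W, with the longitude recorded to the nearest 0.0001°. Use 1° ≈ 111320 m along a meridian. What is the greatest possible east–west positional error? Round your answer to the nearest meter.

5 meters

Rounding to 4 decimal places leaves the longitude within ±5e-05° of the true value.
At latitude 23.707° a degree of longitude spans 111320 m × cos 23.707° = 111320 × 0.9156 ≈ 101926 m.
Maximum E–W displacement: 5e-05 × 101926 = 5.0963 m.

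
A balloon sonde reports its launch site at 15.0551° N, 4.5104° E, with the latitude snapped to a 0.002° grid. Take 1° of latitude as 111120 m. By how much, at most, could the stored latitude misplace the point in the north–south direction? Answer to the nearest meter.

With a 0.002° grid the true value lies within half a step, ±0.002°/2 = ±0.001°, of the stored one.
North–south distance: 0.001° × 111120 m/° = 111.12 m.

111 meters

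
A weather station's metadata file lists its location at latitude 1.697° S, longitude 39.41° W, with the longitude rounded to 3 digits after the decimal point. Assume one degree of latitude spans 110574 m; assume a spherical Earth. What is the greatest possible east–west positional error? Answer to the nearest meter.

Rounding to 3 decimal places leaves the longitude within ±0.0005° of the true value.
Parallels shrink by cos φ, so at 1.697° a degree of longitude is 110574 × 0.9996 ≈ 110526 m.
Maximum E–W displacement: 0.0005 × 110526 = 55.2628 m.

55 meters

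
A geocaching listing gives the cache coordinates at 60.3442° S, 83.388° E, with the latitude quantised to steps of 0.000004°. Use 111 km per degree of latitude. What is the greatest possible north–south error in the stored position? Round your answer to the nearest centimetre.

22 centimetres

With a 0.000004° grid the true value lies within half a step, ±0.000004°/2 = ±2e-06°, of the stored one.
So the N–S error is at most 2e-06 × 111000 = 0.222 m.
That is 0.222 m = 22.2 cm.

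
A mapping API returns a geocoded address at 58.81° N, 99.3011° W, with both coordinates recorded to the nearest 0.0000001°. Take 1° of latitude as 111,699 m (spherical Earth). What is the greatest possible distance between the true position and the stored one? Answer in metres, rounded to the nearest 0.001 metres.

0.006 metres

Rounding to 7 decimal places leaves each coordinate within ±5e-08° of the true value.
N–S: 5e-08° × 111699 m/° = 0.00558495 m.
Longitude error → 5e-08 × 111699 × cos 58.81° = 5e-08 × 111699 × 0.5179 ≈ 0.00289232 m.
Combining orthogonally: (0.00558495² + 0.00289232²)^½ ≈ 0.00628945 m.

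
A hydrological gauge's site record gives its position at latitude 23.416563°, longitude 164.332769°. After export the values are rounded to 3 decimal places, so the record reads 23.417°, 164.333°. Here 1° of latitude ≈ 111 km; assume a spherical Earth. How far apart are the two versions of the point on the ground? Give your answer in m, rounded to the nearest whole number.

The latitude changed by -0.000437° and the longitude by -0.000231°.
N–S: -0.000437° × 111000 m/° = -48.507 m.
East–west at this latitude: -0.000231° × 111000 × cos 23.417° ≈ -0.000231 × 101858 = -23.5291 m.
Combined displacement = (48.507² + 23.5291²)^½ ≈ 53.9124 m.

54 m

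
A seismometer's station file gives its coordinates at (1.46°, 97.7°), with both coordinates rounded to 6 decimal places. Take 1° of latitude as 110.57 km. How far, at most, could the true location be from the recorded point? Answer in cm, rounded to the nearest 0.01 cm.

7.82 cm

Rounding to 6 decimal places leaves each coordinate within ±5e-07° of the true value.
Latitude error → 5e-07 × 110570 = 0.055285 m along the meridian.
Longitude error → 5e-07 × 110570 × cos 1.46° = 5e-07 × 110570 × 0.9997 ≈ 0.0552671 m.
The two errors are perpendicular, so the maximum displacement is √(0.055285² + 0.0552671²) ≈ 0.0781721 m.
That is 0.0781721 m = 7.8172 cm.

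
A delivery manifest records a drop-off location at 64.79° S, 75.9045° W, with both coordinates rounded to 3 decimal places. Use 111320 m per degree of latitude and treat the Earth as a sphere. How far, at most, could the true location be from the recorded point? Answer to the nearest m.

Rounding to 3 decimal places leaves each coordinate within ±0.0005° of the true value.
Latitude error → 0.0005 × 111320 = 55.66 m along the meridian.
East–west component at 64.79°: 0.0005° × 111320 × cos 64.79° ≈ 0.0005 × 47415.3 ≈ 23.7077 m.
Combining orthogonally: (55.66² + 23.7077²)^½ ≈ 60.4987 m.

60 m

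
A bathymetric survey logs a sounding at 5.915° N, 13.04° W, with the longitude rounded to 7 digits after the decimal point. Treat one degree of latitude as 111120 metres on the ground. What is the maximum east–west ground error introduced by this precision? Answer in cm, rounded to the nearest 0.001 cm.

Rounding to 7 decimal places leaves the longitude within ±5e-08° of the true value.
At latitude 5.915° a degree of longitude spans 111120 m × cos 5.915° = 111120 × 0.9947 ≈ 110528 m.
Maximum E–W displacement: 5e-08 × 110528 = 0.00552642 m.
That is 0.00552642 m = 0.55264 cm.

0.553 cm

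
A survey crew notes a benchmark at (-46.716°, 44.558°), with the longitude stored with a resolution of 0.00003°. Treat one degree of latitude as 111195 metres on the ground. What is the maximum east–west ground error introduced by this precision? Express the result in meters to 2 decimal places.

1.14 meters

With a 0.00003° grid the true value lies within half a step, ±0.00003°/2 = ±1.5e-05°, of the stored one.
At latitude 46.716° a degree of longitude spans 111195 m × cos 46.716° = 111195 × 0.6856 ≈ 76237 m.
So at most 1.5e-05° × 76237 ≈ 1.14355 m east–west.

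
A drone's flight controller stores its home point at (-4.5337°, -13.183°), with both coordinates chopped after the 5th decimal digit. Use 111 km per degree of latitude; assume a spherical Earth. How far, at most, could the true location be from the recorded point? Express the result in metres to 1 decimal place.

1.6 metres

Truncating at 5 decimal places can drop up to a full unit in the last place, so each coordinate may be off by as much as 1e-05°.
Latitude error → 1e-05 × 111000 = 1.11 m along the meridian.
E–W at 4.5337°: 1e-05° × 111000 × cos 4.5337° = 1e-05 × 111000 × 0.9969 ≈ 1.10653 m.
Combining orthogonally: (1.11² + 1.10653²)^½ ≈ 1.56732 m.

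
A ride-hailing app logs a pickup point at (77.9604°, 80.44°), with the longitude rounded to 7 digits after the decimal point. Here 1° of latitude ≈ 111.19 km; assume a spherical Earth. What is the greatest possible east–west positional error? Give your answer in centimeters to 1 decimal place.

Rounding to 7 decimal places leaves the longitude within ±5e-08° of the true value.
One degree of longitude at 77.9604° is 111190 × cos 77.9604° ≈ 111190 × 0.2086 = 23192.9 m.
So at most 5e-08° × 23192.9 ≈ 0.00115964 m east–west.
That is 0.00115964 m = 0.11596 cm.

0.1 centimeters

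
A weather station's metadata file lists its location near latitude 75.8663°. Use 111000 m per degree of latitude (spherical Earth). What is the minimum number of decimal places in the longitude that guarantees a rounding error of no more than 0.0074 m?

At 75.8663° one degree of longitude covers 111000 × cos 75.8663° ≈ 111000 × 0.2442 ≈ 27104.6 m.
With N decimal places the half-ulp bound is 0.5·10⁻ᴺ°, or 0.5·10⁻ᴺ × 27104.6 m on the ground.
Need 0.5 × 27104.6 × 10⁻ᴺ ≤ 0.0074 → 10⁻ᴺ ≤ 5.460e-07, so N ≥ 6.26.
N = 6 would give 0.0136 m (too coarse); N = 7 gives 0.00136 m ≤ 0.0074 m.

7 decimal places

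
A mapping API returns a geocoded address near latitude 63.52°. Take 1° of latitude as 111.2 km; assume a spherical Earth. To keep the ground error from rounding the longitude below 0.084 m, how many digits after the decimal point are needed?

6 decimal places

At 63.52° one degree of longitude covers 111200 × cos 63.52° ≈ 111200 × 0.4459 ≈ 49582.5 m.
With N decimal places the half-ulp bound is 0.5·10⁻ᴺ°, or 0.5·10⁻ᴺ × 49582.5 m on the ground.
Need 0.5 × 49582.5 × 10⁻ᴺ ≤ 0.084 → 10⁻ᴺ ≤ 3.388e-06, so N ≥ 5.47.
At 5 places the error can reach 0.248 m, but 6 places keeps it to 0.0248 m.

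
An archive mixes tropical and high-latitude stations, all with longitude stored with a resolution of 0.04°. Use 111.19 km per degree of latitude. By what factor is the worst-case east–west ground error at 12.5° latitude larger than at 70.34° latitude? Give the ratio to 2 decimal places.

With a 0.04° grid the true value lies within half a step, ±0.04°/2 = ±0.02°, of the stored one.
Error at 12.5° = 0.02° × 111190 × cos 12.5° ≈ 2223.8 × 0.9763 = 2171.1 m.
At 70.34°: 0.02° × 111190 × cos 70.34° = 0.02 × 111190 × 0.3364 ≈ 748.17 m.
The ratio reduces to cos 12.5° / cos 70.34° = 0.9763/0.3364 ≈ 2.9019.

2.90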